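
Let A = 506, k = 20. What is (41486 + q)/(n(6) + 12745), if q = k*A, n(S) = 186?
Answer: 51606/12931 ≈ 3.9909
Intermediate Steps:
q = 10120 (q = 20*506 = 10120)
(41486 + q)/(n(6) + 12745) = (41486 + 10120)/(186 + 12745) = 51606/12931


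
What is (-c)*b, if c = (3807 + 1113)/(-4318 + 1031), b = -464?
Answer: -2282880/3287 ≈ -694.52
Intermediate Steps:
c = -4920/3287 (c = 4920/(-3287) = 4920*(-1/3287) = -4920/3287 ≈ -1.4968)
(-c)*b = -1*(-4920/3287)*(-464) = (4920/3287)*(-464) = -2282880/3287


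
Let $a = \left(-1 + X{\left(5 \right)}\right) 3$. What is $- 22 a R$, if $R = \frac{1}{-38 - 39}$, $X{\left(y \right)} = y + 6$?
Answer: $\frac{60}{7} \approx 8.5714$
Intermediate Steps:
$X{\left(y \right)} = 6 + y$
$R = - \frac{1}{77}$ ($R = \frac{1}{-77} = - \frac{1}{77} \approx -0.012987$)
$a = 30$ ($a = \left(-1 + \left(6 + 5\right)\right) 3 = \left(-1 + 11\right) 3 = 10 \cdot 3 = 30$)
$- 22 a R = \left(-22\right) 30 \left(- \frac{1}{77}\right) = \left(-660\right) \left(- \frac{1}{77}\right) = \frac{60}{7}$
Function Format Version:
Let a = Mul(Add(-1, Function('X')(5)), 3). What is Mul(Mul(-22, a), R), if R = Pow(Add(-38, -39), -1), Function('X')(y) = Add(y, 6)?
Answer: Rational(60, 7) ≈ 8.5714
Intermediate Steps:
Function('X')(y) = Add(6, y)
R = Rational(-1, 77) (R = Pow(-77, -1) = Rational(-1, 77) ≈ -0.012987)
a = 30 (a = Mul(Add(-1, Add(6, 5)), 3) = Mul(Add(-1, 11), 3) = Mul(10, 3) = 30)
Mul(Mul(-22, a), R) = Mul(Mul(-22, 30), Rational(-1, 77)) = Mul(-660, Rational(-1, 77)) = Rational(60, 7)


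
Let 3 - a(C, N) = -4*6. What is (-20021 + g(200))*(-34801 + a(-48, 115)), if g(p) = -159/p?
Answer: 69623789933/100 ≈ 6.9624e+8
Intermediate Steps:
a(C, N) = 27 (a(C, N) = 3 - (-4)*6 = 3 - 1*(-24) = 3 + 24 = 27)
(-20021 + g(200))*(-34801 + a(-48, 115)) = (-20021 - 159/200)*(-34801 + 27) = (-20021 - 159*1/200)*(-34774) = (-20021 - 159/200)*(-34774) = -4004359/200*(-34774) = 69623789933/100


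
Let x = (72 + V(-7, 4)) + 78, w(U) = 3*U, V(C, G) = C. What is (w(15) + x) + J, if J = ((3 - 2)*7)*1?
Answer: 195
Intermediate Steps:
x = 143 (x = (72 - 7) + 78 = 65 + 78 = 143)
J = 7 (J = (1*7)*1 = 7*1 = 7)
(w(15) + x) + J = (3*15 + 143) + 7 = (45 + 143) + 7 = 188 + 7 = 195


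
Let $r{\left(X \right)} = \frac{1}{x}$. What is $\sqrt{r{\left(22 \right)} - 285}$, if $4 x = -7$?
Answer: $\frac{i \sqrt{13993}}{7} \approx 16.899 i$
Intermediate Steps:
$x = - \frac{7}{4}$ ($x = \frac{1}{4} \left(-7\right) = - \frac{7}{4} \approx -1.75$)
$r{\left(X \right)} = - \frac{4}{7}$ ($r{\left(X \right)} = \frac{1}{- \frac{7}{4}} = - \frac{4}{7}$)
$\sqrt{r{\left(22 \right)} - 285} = \sqrt{- \frac{4}{7} - 285} = \sqrt{- \frac{1999}{7}} = \frac{i \sqrt{13993}}{7}$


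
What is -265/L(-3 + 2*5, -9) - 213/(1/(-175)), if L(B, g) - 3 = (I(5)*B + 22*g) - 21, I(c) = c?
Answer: 6747040/181 ≈ 37276.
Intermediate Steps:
L(B, g) = -18 + 5*B + 22*g (L(B, g) = 3 + ((5*B + 22*g) - 21) = 3 + (-21 + 5*B + 22*g) = -18 + 5*B + 22*g)
-265/L(-3 + 2*5, -9) - 213/(1/(-175)) = -265/(-18 + 5*(-3 + 2*5) + 22*(-9)) - 213/(1/(-175)) = -265/(-18 + 5*(-3 + 10) - 198) - 213/(-1/175) = -265/(-18 + 5*7 - 198) - 213*(-175) = -265/(-18 + 35 - 198) + 37275 = -265/(-181) + 37275 = -265*(-1/181) + 37275 = 265/181 + 37275 = 6747040/181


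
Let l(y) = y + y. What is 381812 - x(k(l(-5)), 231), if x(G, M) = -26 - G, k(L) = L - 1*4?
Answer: 381824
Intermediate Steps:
l(y) = 2*y
k(L) = -4 + L (k(L) = L - 4 = -4 + L)
381812 - x(k(l(-5)), 231) = 381812 - (-26 - (-4 + 2*(-5))) = 381812 - (-26 - (-4 - 10)) = 381812 - (-26 - 1*(-14)) = 381812 - (-26 + 14) = 381812 - 1*(-12) = 381812 + 12 = 381824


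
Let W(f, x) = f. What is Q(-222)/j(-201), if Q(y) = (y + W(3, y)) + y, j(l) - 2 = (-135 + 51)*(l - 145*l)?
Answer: 441/2431294 ≈ 0.00018138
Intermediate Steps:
j(l) = 2 + 12096*l (j(l) = 2 + (-135 + 51)*(l - 145*l) = 2 - (-12096)*l = 2 + 12096*l)
Q(y) = 3 + 2*y (Q(y) = (y + 3) + y = (3 + y) + y = 3 + 2*y)
Q(-222)/j(-201) = (3 + 2*(-222))/(2 + 12096*(-201)) = (3 - 444)/(2 - 2431296) = -441/(-2431294) = -441*(-1/2431294) = 441/2431294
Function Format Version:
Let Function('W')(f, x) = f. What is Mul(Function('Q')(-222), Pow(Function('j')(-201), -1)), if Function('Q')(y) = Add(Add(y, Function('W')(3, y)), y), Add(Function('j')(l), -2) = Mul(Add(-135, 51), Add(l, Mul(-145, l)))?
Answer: Rational(441, 2431294) ≈ 0.00018138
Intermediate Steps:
Function('j')(l) = Add(2, Mul(12096, l)) (Function('j')(l) = Add(2, Mul(Add(-135, 51), Add(l, Mul(-145, l)))) = Add(2, Mul(-84, Mul(-144, l))) = Add(2, Mul(12096, l)))
Function('Q')(y) = Add(3, Mul(2, y)) (Function('Q')(y) = Add(Add(y, 3), y) = Add(Add(3, y), y) = Add(3, Mul(2, y)))
Mul(Function('Q')(-222), Pow(Function('j')(-201), -1)) = Mul(Add(3, Mul(2, -222)), Pow(Add(2, Mul(12096, -201)), -1)) = Mul(Add(3, -444), Pow(Add(2, -2431296), -1)) = Mul(-441, Pow(-2431294, -1)) = Mul(-441, Rational(-1, 2431294)) = Rational(441, 2431294)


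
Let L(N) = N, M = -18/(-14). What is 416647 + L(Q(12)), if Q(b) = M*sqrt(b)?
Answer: 416647 + 18*sqrt(3)/7 ≈ 4.1665e+5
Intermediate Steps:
M = 9/7 (M = -18*(-1/14) = 9/7 ≈ 1.2857)
Q(b) = 9*sqrt(b)/7
416647 + L(Q(12)) = 416647 + 9*sqrt(12)/7 = 416647 + 9*(2*sqrt(3))/7 = 416647 + 18*sqrt(3)/7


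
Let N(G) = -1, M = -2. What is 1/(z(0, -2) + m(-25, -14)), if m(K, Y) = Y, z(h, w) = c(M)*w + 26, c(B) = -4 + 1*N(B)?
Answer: 1/22 ≈ 0.045455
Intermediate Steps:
c(B) = -5 (c(B) = -4 + 1*(-1) = -4 - 1 = -5)
z(h, w) = 26 - 5*w (z(h, w) = -5*w + 26 = 26 - 5*w)
1/(z(0, -2) + m(-25, -14)) = 1/((26 - 5*(-2)) - 14) = 1/((26 + 10) - 14) = 1/(36 - 14) = 1/22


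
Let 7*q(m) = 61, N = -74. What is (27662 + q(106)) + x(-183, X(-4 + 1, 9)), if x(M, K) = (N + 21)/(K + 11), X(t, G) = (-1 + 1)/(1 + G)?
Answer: 2130274/77 ≈ 27666.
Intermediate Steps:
q(m) = 61/7 (q(m) = (⅐)*61 = 61/7)
X(t, G) = 0 (X(t, G) = 0/(1 + G) = 0)
x(M, K) = -53/(11 + K) (x(M, K) = (-74 + 21)/(K + 11) = -53/(11 + K))
(27662 + q(106)) + x(-183, X(-4 + 1, 9)) = (27662 + 61/7) - 53/(11 + 0) = 193695/7 - 53/11 = 2130274/77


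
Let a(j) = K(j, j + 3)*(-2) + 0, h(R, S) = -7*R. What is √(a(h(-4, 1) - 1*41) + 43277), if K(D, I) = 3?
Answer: √43271 ≈ 208.02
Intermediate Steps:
a(j) = -6 (a(j) = 3*(-2) + 0 = -6 + 0 = -6)
√(a(h(-4, 1) - 1*41) + 43277) = √(-6 + 43277) = √43271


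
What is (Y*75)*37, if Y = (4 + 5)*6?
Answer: 149850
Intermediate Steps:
Y = 54 (Y = 9*6 = 54)
(Y*75)*37 = (54*75)*37 = 4050*37 = 149850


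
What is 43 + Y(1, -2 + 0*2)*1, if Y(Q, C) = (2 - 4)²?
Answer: 47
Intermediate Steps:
Y(Q, C) = 4 (Y(Q, C) = (-2)² = 4)
43 + Y(1, -2 + 0*2)*1 = 43 + 4*1 = 43 + 4 = 47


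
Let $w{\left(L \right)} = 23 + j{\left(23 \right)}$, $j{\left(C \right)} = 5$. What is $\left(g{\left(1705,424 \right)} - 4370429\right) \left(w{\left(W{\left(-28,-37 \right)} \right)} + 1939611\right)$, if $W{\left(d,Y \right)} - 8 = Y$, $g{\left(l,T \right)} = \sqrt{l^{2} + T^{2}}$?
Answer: $-8477054535131 + 1939639 \sqrt{3086801} \approx -8.4736 \cdot 10^{12}$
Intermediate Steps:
$g{\left(l,T \right)} = \sqrt{T^{2} + l^{2}}$
$W{\left(d,Y \right)} = 8 + Y$
$w{\left(L \right)} = 28$ ($w{\left(L \right)} = 23 + 5 = 28$)
$\left(g{\left(1705,424 \right)} - 4370429\right) \left(w{\left(W{\left(-28,-37 \right)} \right)} + 1939611\right) = \left(\sqrt{424^{2} + 1705^{2}} - 4370429\right) \left(28 + 1939611\right) = \left(\sqrt{179776 + 2907025} - 4370429\right) 1939639 = \left(\sqrt{3086801} - 4370429\right) 1939639 = \left(-4370429 + \sqrt{3086801}\right) 1939639 = -8477054535131 + 1939639 \sqrt{3086801}$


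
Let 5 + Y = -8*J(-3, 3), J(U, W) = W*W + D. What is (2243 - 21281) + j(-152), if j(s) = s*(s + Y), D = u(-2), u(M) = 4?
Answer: 20634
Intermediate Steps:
D = 4
J(U, W) = 4 + W² (J(U, W) = W*W + 4 = W² + 4 = 4 + W²)
Y = -109 (Y = -5 - 8*(4 + 3²) = -5 - 8*(4 + 9) = -5 - 8*13 = -5 - 104 = -109)
j(s) = s*(-109 + s) (j(s) = s*(s - 109) = s*(-109 + s))
(2243 - 21281) + j(-152) = (2243 - 21281) - 152*(-109 - 152) = -19038 - 152*(-261) = -19038 + 39672 = 20634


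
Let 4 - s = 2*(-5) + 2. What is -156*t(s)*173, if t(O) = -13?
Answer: 350844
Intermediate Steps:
s = 12 (s = 4 - (2*(-5) + 2) = 4 - (-10 + 2) = 4 - 1*(-8) = 4 + 8 = 12)
-156*t(s)*173 = -156*(-13)*173 = 2028*173 = 350844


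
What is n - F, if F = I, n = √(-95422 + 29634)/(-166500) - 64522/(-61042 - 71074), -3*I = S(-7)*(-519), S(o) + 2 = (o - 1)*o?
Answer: -617081575/66058 - I*√16447/83250 ≈ -9341.5 - 0.0015405*I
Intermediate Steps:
S(o) = -2 + o*(-1 + o) (S(o) = -2 + (o - 1)*o = -2 + (-1 + o)*o = -2 + o*(-1 + o))
I = 9342 (I = -(-2 + (-7)² - 1*(-7))*(-519)/3 = -(-2 + 49 + 7)*(-519)/3 = -18*(-519) = -⅓*(-28026) = 9342)
n = 32261/66058 - I*√16447/83250 (n = √(-65788)*(-1/166500) - 64522/(-132116) = (2*I*√16447)*(-1/166500) - 64522*(-1/132116) = -I*√16447/83250 + 32261/66058 = 32261/66058 - I*√16447/83250 ≈ 0.48837 - 0.0015405*I)
F = 9342
n - F = (32261/66058 - I*√16447/83250) - 1*9342 = (32261/66058 - I*√16447/83250) - 9342 = -617081575/66058 - I*√16447/83250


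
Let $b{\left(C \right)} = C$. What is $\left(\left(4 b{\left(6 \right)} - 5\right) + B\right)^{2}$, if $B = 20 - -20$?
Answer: $3481$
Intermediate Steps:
$B = 40$ ($B = 20 + 20 = 40$)
$\left(\left(4 b{\left(6 \right)} - 5\right) + B\right)^{2} = \left(\left(4 \cdot 6 - 5\right) + 40\right)^{2} = \left(\left(24 - 5\right) + 40\right)^{2} = \left(19 + 40\right)^{2} = 59^{2} = 3481$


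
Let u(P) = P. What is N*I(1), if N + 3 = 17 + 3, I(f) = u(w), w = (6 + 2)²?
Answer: 1088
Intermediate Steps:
w = 64 (w = 8² = 64)
I(f) = 64
N = 17 (N = -3 + (17 + 3) = -3 + 20 = 17)
N*I(1) = 17*64 = 1088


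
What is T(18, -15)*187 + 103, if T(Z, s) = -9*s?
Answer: 25348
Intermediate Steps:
T(18, -15)*187 + 103 = -9*(-15)*187 + 103 = 135*187 + 103 = 25245 + 103 = 25348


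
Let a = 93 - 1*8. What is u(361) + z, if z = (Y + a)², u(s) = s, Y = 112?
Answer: 39170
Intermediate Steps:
a = 85 (a = 93 - 8 = 85)
z = 38809 (z = (112 + 85)² = 197² = 38809)
u(361) + z = 361 + 38809 = 39170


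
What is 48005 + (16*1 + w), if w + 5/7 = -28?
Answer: 335946/7 ≈ 47992.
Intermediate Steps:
w = -201/7 (w = -5/7 - 28 = -201/7 ≈ -28.714)
48005 + (16*1 + w) = 48005 + (16*1 - 201/7) = 48005 + (16 - 201/7) = 48005 - 89/7 = 335946/7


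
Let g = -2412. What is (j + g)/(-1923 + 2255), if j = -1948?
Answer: -1090/83 ≈ -13.133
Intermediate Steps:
(j + g)/(-1923 + 2255) = (-1948 - 2412)/(-1923 + 2255) = -4360/332 = -4360*1/332 = -1090/83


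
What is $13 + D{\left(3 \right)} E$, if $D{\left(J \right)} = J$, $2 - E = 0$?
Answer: $19$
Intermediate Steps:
$E = 2$ ($E = 2 - 0 = 2 + 0 = 2$)
$13 + D{\left(3 \right)} E = 13 + 3 \cdot 2 = 13 + 6 = 19$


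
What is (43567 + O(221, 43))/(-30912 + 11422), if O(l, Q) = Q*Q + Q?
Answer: -45459/19490 ≈ -2.3324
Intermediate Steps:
O(l, Q) = Q + Q**2 (O(l, Q) = Q**2 + Q = Q + Q**2)
(43567 + O(221, 43))/(-30912 + 11422) = (43567 + 43*(1 + 43))/(-30912 + 11422) = (43567 + 43*44)/(-19490) = (43567 + 1892)*(-1/19490) = 45459*(-1/19490) = -45459/19490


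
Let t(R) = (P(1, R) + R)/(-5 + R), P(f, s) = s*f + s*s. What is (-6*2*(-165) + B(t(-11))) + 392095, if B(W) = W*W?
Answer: 100893001/256 ≈ 3.9411e+5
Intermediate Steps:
P(f, s) = s**2 + f*s (P(f, s) = f*s + s**2 = s**2 + f*s)
t(R) = (R + R*(1 + R))/(-5 + R) (t(R) = (R*(1 + R) + R)/(-5 + R) = (R + R*(1 + R))/(-5 + R))
B(W) = W**2
(-6*2*(-165) + B(t(-11))) + 392095 = (-6*2*(-165) + (-11*(2 - 11)/(-5 - 11))**2) + 392095 = (-12*(-165) + (-11*(-9)/(-16))**2) + 392095 = (1980 + (-11*(-1/16)*(-9))**2) + 392095 = (1980 + (-99/16)**2) + 392095 = (1980 + 9801/256) + 392095 = 516681/256 + 392095 = 100893001/256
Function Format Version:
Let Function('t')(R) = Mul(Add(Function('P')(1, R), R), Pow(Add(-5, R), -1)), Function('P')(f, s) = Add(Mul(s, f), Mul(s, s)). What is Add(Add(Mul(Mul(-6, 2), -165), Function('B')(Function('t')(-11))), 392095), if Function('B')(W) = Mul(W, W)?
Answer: Rational(100893001, 256) ≈ 3.9411e+5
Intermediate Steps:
Function('P')(f, s) = Add(Pow(s, 2), Mul(f, s)) (Function('P')(f, s) = Add(Mul(f, s), Pow(s, 2)) = Add(Pow(s, 2), Mul(f, s)))
Function('t')(R) = Mul(Pow(Add(-5, R), -1), Add(R, Mul(R, Add(1, R)))) (Function('t')(R) = Mul(Add(Mul(R, Add(1, R)), R), Pow(Add(-5, R), -1)) = Mul(Add(R, Mul(R, Add(1, R))), Pow(Add(-5, R), -1)) = Mul(Pow(Add(-5, R), -1), Add(R, Mul(R, Add(1, R)))))
Function('B')(W) = Pow(W, 2)
Add(Add(Mul(Mul(-6, 2), -165), Function('B')(Function('t')(-11))), 392095) = Add(Add(Mul(Mul(-6, 2), -165), Pow(Mul(-11, Pow(Add(-5, -11), -1), Add(2, -11)), 2)), 392095) = Add(Add(Mul(-12, -165), Pow(Mul(-11, Pow(-16, -1), -9), 2)), 392095) = Add(Add(1980, Pow(Mul(-11, Rational(-1, 16), -9), 2)), 392095) = Add(Add(1980, Pow(Rational(-99, 16), 2)), 392095) = Add(Add(1980, Rational(9801, 256)), 392095) = Add(Rational(516681, 256), 392095) = Rational(100893001, 256)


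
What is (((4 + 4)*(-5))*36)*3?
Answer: -4320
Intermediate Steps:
(((4 + 4)*(-5))*36)*3 = ((8*(-5))*36)*3 = -40*36*3 = -1440*3 = -4320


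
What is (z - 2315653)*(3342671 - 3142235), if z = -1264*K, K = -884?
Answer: -240177848772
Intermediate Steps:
z = 1117376 (z = -1264*(-884) = 1117376)
(z - 2315653)*(3342671 - 3142235) = (1117376 - 2315653)*(3342671 - 3142235) = -1198277*200436 = -240177848772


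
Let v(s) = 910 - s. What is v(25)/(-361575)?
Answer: -59/24105 ≈ -0.0024476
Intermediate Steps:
v(25)/(-361575) = (910 - 1*25)/(-361575) = (910 - 25)*(-1/361575) = 885*(-1/361575) = -59/24105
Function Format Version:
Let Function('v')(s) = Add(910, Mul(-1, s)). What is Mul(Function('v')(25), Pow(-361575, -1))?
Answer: Rational(-59, 24105) ≈ -0.0024476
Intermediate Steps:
Mul(Function('v')(25), Pow(-361575, -1)) = Mul(Add(910, Mul(-1, 25)), Pow(-361575, -1)) = Mul(Add(910, -25), Rational(-1, 361575)) = Mul(885, Rational(-1, 361575)) = Rational(-59, 24105)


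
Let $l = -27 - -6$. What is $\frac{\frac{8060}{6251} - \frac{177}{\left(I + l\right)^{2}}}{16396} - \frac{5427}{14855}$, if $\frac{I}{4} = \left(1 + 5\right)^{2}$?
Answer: $- \frac{2804423198833751}{7678016354465940} \approx -0.36525$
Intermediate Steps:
$l = -21$ ($l = -27 + 6 = -21$)
$I = 144$ ($I = 4 \left(1 + 5\right)^{2} = 4 \cdot 6^{2} = 4 \cdot 36 = 144$)
$\frac{\frac{8060}{6251} - \frac{177}{\left(I + l\right)^{2}}}{16396} - \frac{5427}{14855} = \frac{\frac{8060}{6251} - \frac{177}{\left(144 - 21\right)^{2}}}{16396} - \frac{5427}{14855} = \left(8060 \cdot \frac{1}{6251} - \frac{177}{123^{2}}\right) \frac{1}{16396} - \frac{5427}{14855} = \left(\frac{8060}{6251} - \frac{177}{15129}\right) \frac{1}{16396} - \frac{5427}{14855} = \left(\frac{8060}{6251} - \frac{59}{5043}\right) \frac{1}{16396} - \frac{5427}{14855} = \frac{40277771}{31523793} \cdot \frac{1}{16396} - \frac{5427}{14855} = \frac{40277771}{516864110028} - \frac{5427}{14855} = - \frac{2804423198833751}{7678016354465940}$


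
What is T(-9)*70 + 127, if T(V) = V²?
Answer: 5797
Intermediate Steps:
T(-9)*70 + 127 = (-9)²*70 + 127 = 81*70 + 127 = 5670 + 127 = 5797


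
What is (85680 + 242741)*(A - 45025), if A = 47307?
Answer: 749456722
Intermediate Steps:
(85680 + 242741)*(A - 45025) = (85680 + 242741)*(47307 - 45025) = 328421*2282 = 749456722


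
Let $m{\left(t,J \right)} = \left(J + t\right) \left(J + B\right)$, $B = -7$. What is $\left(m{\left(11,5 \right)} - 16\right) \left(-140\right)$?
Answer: $6720$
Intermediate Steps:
$m{\left(t,J \right)} = \left(-7 + J\right) \left(J + t\right)$ ($m{\left(t,J \right)} = \left(J + t\right) \left(J - 7\right) = \left(J + t\right) \left(-7 + J\right) = \left(-7 + J\right) \left(J + t\right)$)
$\left(m{\left(11,5 \right)} - 16\right) \left(-140\right) = \left(\left(5^{2} - 35 - 77 + 5 \cdot 11\right) - 16\right) \left(-140\right) = \left(\left(25 - 35 - 77 + 55\right) - 16\right) \left(-140\right) = \left(-32 - 16\right) \left(-140\right) = \left(-48\right) \left(-140\right) = 6720$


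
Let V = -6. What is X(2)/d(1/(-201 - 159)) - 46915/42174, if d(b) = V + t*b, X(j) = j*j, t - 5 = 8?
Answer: -14788805/8331282 ≈ -1.7751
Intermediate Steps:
t = 13 (t = 5 + 8 = 13)
X(j) = j²
d(b) = -6 + 13*b
X(2)/d(1/(-201 - 159)) - 46915/42174 = 2²/(-6 + 13/(-201 - 159)) - 46915/42174 = 4/(-6 + 13/(-360)) - 46915*1/42174 = 4/(-6 + 13*(-1/360)) - 4265/3834 = 4/(-6 - 13/360) - 4265/3834 = 4/(-2173/360) - 4265/3834 = 4*(-360/2173) - 4265/3834 = -1440/2173 - 4265/3834 = -14788805/8331282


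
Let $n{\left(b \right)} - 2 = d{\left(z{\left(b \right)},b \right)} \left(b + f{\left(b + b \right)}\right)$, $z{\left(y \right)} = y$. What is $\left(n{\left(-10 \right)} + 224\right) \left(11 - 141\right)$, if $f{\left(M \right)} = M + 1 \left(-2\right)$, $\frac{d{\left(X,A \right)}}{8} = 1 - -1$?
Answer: $37180$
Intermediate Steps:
$d{\left(X,A \right)} = 16$ ($d{\left(X,A \right)} = 8 \left(1 - -1\right) = 8 \left(1 + 1\right) = 8 \cdot 2 = 16$)
$f{\left(M \right)} = -2 + M$ ($f{\left(M \right)} = M - 2 = -2 + M$)
$n{\left(b \right)} = -30 + 48 b$ ($n{\left(b \right)} = 2 + 16 \left(b + \left(-2 + \left(b + b\right)\right)\right) = 2 + 16 \left(b + \left(-2 + 2 b\right)\right) = 2 + 16 \left(-2 + 3 b\right) = 2 + \left(-32 + 48 b\right) = -30 + 48 b$)
$\left(n{\left(-10 \right)} + 224\right) \left(11 - 141\right) = \left(\left(-30 + 48 \left(-10\right)\right) + 224\right) \left(11 - 141\right) = \left(\left(-30 - 480\right) + 224\right) \left(-130\right) = \left(-510 + 224\right) \left(-130\right) = \left(-286\right) \left(-130\right) = 37180$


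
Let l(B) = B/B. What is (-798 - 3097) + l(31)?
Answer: -3894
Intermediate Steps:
l(B) = 1
(-798 - 3097) + l(31) = (-798 - 3097) + 1 = -3895 + 1 = -3894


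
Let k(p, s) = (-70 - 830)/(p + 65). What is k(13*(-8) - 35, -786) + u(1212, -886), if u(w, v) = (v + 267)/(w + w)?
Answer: 1067897/89688 ≈ 11.907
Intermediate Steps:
u(w, v) = (267 + v)/(2*w) (u(w, v) = (267 + v)/((2*w)) = (267 + v)*(1/(2*w)) = (267 + v)/(2*w))
k(p, s) = -900/(65 + p)
k(13*(-8) - 35, -786) + u(1212, -886) = -900/(65 + (13*(-8) - 35)) + (½)*(267 - 886)/1212 = -900/(65 + (-104 - 35)) + (½)*(1/1212)*(-619) = -900/(65 - 139) - 619/2424 = -900/(-74) - 619/2424 = -900*(-1/74) - 619/2424 = 450/37 - 619/2424 = 1067897/89688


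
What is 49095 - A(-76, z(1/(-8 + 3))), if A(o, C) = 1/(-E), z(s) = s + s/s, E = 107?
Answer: 5253166/107 ≈ 49095.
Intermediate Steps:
z(s) = 1 + s (z(s) = s + 1 = 1 + s)
A(o, C) = -1/107 (A(o, C) = 1/(-1*107) = 1/(-107) = -1/107)
49095 - A(-76, z(1/(-8 + 3))) = 49095 - 1*(-1/107) = 49095 + 1/107 = 5253166/107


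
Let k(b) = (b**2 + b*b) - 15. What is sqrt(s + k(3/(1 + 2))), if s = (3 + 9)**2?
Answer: sqrt(131) ≈ 11.446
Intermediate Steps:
s = 144 (s = 12**2 = 144)
k(b) = -15 + 2*b**2 (k(b) = (b**2 + b**2) - 15 = 2*b**2 - 15 = -15 + 2*b**2)
sqrt(s + k(3/(1 + 2))) = sqrt(144 + (-15 + 2*(3/(1 + 2))**2)) = sqrt(144 + (-15 + 2*(3/3)**2)) = sqrt(144 + (-15 + 2*((1/3)*3)**2)) = sqrt(144 + (-15 + 2*1**2)) = sqrt(144 + (-15 + 2*1)) = sqrt(144 + (-15 + 2)) = sqrt(144 - 13) = sqrt(131)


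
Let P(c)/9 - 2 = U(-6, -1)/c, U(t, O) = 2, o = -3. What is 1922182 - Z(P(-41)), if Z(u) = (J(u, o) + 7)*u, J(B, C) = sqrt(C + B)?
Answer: 78804422/41 - 720*sqrt(24477)/1681 ≈ 1.9220e+6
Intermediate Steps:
P(c) = 18 + 18/c (P(c) = 18 + 9*(2/c) = 18 + 18/c)
J(B, C) = sqrt(B + C)
Z(u) = u*(7 + sqrt(-3 + u)) (Z(u) = (sqrt(u - 3) + 7)*u = (sqrt(-3 + u) + 7)*u = (7 + sqrt(-3 + u))*u = u*(7 + sqrt(-3 + u)))
1922182 - Z(P(-41)) = 1922182 - (18 + 18/(-41))*(7 + sqrt(-3 + (18 + 18/(-41)))) = 1922182 - (18 + 18*(-1/41))*(7 + sqrt(-3 + (18 + 18*(-1/41)))) = 1922182 - (18 - 18/41)*(7 + sqrt(-3 + (18 - 18/41))) = 1922182 - 720*(7 + sqrt(-3 + 720/41))/41 = 1922182 - 720*(7 + sqrt(597/41))/41 = 1922182 - 720*(7 + sqrt(24477)/41)/41 = 1922182 - (5040/41 + 720*sqrt(24477)/1681) = 1922182 + (-5040/41 - 720*sqrt(24477)/1681) = 78804422/41 - 720*sqrt(24477)/1681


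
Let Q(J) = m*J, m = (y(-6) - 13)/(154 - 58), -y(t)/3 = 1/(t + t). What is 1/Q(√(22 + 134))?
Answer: -64*√39/663 ≈ -0.60284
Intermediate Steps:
y(t) = -3/(2*t) (y(t) = -3/(t + t) = -3*1/(2*t) = -3/(2*t))
m = -17/128 (m = (-3/2/(-6) - 13)/(154 - 58) = (-3/2*(-⅙) - 13)/96 = (¼ - 13)*(1/96) = -51/4*1/96 = -17/128 ≈ -0.13281)
Q(J) = -17*J/128
1/Q(√(22 + 134)) = 1/(-17*√(22 + 134)/128) = 1/(-17*√39/64) = -64*√39/663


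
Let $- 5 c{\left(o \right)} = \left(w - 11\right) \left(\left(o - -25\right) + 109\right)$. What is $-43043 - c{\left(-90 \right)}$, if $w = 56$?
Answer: $-42647$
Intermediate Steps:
$c{\left(o \right)} = -1206 - 9 o$ ($c{\left(o \right)} = - \frac{\left(56 - 11\right) \left(\left(o - -25\right) + 109\right)}{5} = - \frac{45 \left(\left(o + 25\right) + 109\right)}{5} = - \frac{45 \left(\left(25 + o\right) + 109\right)}{5} = - \frac{45 \left(134 + o\right)}{5} = - \frac{6030 + 45 o}{5} = -1206 - 9 o$)
$-43043 - c{\left(-90 \right)} = -43043 - \left(-1206 - -810\right) = -43043 - \left(-1206 + 810\right) = -43043 - -396 = -43043 + 396 = -42647$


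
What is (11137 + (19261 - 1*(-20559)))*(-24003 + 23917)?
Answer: -4382302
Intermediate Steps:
(11137 + (19261 - 1*(-20559)))*(-24003 + 23917) = (11137 + (19261 + 20559))*(-86) = (11137 + 39820)*(-86) = 50957*(-86) = -4382302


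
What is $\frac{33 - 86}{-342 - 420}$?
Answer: $\frac{53}{762} \approx 0.069554$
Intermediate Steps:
$\frac{33 - 86}{-342 - 420} = - \frac{53}{-762} = \left(-53\right) \left(- \frac{1}{762}\right) = \frac{53}{762}$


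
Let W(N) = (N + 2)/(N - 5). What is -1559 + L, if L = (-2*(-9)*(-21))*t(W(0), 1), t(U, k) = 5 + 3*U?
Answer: -14977/5 ≈ -2995.4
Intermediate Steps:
W(N) = (2 + N)/(-5 + N)
L = -7182/5 (L = (-2*(-9)*(-21))*(5 + 3*((2 + 0)/(-5 + 0))) = (18*(-21))*(5 + 3*(2/(-5))) = -378*(5 + 3*(-⅕*2)) = -378*(5 + 3*(-⅖)) = -378*(5 - 6/5) = -378*19/5 = -7182/5 ≈ -1436.4)
-1559 + L = -1559 - 7182/5 = -14977/5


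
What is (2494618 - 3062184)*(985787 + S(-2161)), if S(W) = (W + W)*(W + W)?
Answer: -11161452713586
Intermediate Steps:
S(W) = 4*W² (S(W) = (2*W)*(2*W) = 4*W²)
(2494618 - 3062184)*(985787 + S(-2161)) = (2494618 - 3062184)*(985787 + 4*(-2161)²) = -567566*(985787 + 4*4669921) = -567566*(985787 + 18679684) = -567566*19665471 = -11161452713586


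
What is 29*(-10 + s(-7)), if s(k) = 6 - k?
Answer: 87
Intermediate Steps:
29*(-10 + s(-7)) = 29*(-10 + (6 - 1*(-7))) = 29*(-10 + (6 + 7)) = 29*(-10 + 13) = 29*3 = 87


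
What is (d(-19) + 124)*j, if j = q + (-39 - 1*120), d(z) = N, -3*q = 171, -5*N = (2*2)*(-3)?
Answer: -136512/5 ≈ -27302.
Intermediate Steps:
N = 12/5 (N = -2*2*(-3)/5 = -4*(-3)/5 = -1/5*(-12) = 12/5 ≈ 2.4000)
q = -57 (q = -1/3*171 = -57)
d(z) = 12/5
j = -216 (j = -57 + (-39 - 1*120) = -57 + (-39 - 120) = -57 - 159 = -216)
(d(-19) + 124)*j = (12/5 + 124)*(-216) = (632/5)*(-216) = -136512/5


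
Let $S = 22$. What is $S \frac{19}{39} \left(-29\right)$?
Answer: $- \frac{12122}{39} \approx -310.82$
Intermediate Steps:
$S \frac{19}{39} \left(-29\right) = 22 \cdot \frac{19}{39} \left(-29\right) = \frac{418}{39} \left(-29\right) = - \frac{12122}{39}$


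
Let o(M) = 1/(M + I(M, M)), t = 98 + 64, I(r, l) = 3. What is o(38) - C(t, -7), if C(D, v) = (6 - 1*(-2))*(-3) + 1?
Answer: 944/41 ≈ 23.024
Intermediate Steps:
t = 162
C(D, v) = -23 (C(D, v) = (6 + 2)*(-3) + 1 = 8*(-3) + 1 = -24 + 1 = -23)
o(M) = 1/(3 + M) (o(M) = 1/(M + 3) = 1/(3 + M))
o(38) - C(t, -7) = 1/(3 + 38) - 1*(-23) = 1/41 + 23 = 944/41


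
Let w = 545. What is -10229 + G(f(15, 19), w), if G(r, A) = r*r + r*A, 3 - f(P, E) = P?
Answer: -16625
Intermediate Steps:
f(P, E) = 3 - P
G(r, A) = r² + A*r
-10229 + G(f(15, 19), w) = -10229 + (3 - 1*15)*(545 + (3 - 1*15)) = -10229 + (3 - 15)*(545 + (3 - 15)) = -10229 - 12*(545 - 12) = -10229 - 12*533 = -10229 - 6396 = -16625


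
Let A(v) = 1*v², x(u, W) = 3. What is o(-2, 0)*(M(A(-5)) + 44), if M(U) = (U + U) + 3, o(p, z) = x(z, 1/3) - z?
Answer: 291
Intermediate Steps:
o(p, z) = 3 - z
A(v) = v²
M(U) = 3 + 2*U (M(U) = 2*U + 3 = 3 + 2*U)
o(-2, 0)*(M(A(-5)) + 44) = (3 - 1*0)*((3 + 2*(-5)²) + 44) = (3 + 0)*((3 + 2*25) + 44) = 3*((3 + 50) + 44) = 3*(53 + 44) = 3*97 = 291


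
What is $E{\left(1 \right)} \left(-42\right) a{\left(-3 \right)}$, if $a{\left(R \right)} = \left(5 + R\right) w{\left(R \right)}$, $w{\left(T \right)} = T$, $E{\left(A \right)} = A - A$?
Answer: $0$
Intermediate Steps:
$E{\left(A \right)} = 0$
$a{\left(R \right)} = R \left(5 + R\right)$ ($a{\left(R \right)} = \left(5 + R\right) R = R \left(5 + R\right)$)
$E{\left(1 \right)} \left(-42\right) a{\left(-3 \right)} = 0 \left(-42\right) \left(- 3 \left(5 - 3\right)\right) = 0 \left(\left(-3\right) 2\right) = 0 \left(-6\right) = 0$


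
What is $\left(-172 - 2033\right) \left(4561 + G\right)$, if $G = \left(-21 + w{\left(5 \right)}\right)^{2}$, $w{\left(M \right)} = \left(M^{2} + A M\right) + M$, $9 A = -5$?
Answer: $- \frac{91281365}{9} \approx -1.0142 \cdot 10^{7}$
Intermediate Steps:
$A = - \frac{5}{9}$ ($A = \frac{1}{9} \left(-5\right) = - \frac{5}{9} \approx -0.55556$)
$w{\left(M \right)} = M^{2} + \frac{4 M}{9}$ ($w{\left(M \right)} = \left(M^{2} - \frac{5 M}{9}\right) + M = M^{2} + \frac{4 M}{9}$)
$G = \frac{3136}{81}$ ($G = \left(-21 + \frac{1}{9} \cdot 5 \left(4 + 9 \cdot 5\right)\right)^{2} = \left(-21 + \frac{1}{9} \cdot 5 \left(4 + 45\right)\right)^{2} = \left(-21 + \frac{1}{9} \cdot 5 \cdot 49\right)^{2} = \left(-21 + \frac{245}{9}\right)^{2} = \left(\frac{56}{9}\right)^{2} = \frac{3136}{81} \approx 38.716$)
$\left(-172 - 2033\right) \left(4561 + G\right) = \left(-172 - 2033\right) \left(4561 + \frac{3136}{81}\right) = \left(-2205\right) \frac{372577}{81} = - \frac{91281365}{9}$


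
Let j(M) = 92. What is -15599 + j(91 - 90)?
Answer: -15507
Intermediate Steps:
-15599 + j(91 - 90) = -15599 + 92 = -15507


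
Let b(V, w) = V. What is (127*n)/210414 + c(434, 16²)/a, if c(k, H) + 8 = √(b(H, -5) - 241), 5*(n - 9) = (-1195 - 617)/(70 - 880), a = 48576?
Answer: 795925973/143733803400 + √15/48576 ≈ 0.0056172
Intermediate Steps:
n = 6377/675 (n = 9 + ((-1195 - 617)/(70 - 880))/5 = 9 + (-1812/(-810))/5 = 9 + (-1812*(-1/810))/5 = 9 + (⅕)*(302/135) = 9 + 302/675 = 6377/675 ≈ 9.4474)
c(k, H) = -8 + √(-241 + H) (c(k, H) = -8 + √(H - 241) = -8 + √(-241 + H))
(127*n)/210414 + c(434, 16²)/a = (127*(6377/675))/210414 + (-8 + √(-241 + 16²))/48576 = (809879/675)*(1/210414) + (-8 + √(-241 + 256))*(1/48576) = 809879/142029450 + (-8 + √15)*(1/48576) = 809879/142029450 + (-1/6072 + √15/48576) = 795925973/143733803400 + √15/48576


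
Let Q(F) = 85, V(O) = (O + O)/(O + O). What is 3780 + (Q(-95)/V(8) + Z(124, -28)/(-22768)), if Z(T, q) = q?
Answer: 21999587/5692 ≈ 3865.0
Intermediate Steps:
V(O) = 1 (V(O) = (2*O)/((2*O)) = (2*O)*(1/(2*O)) = 1)
3780 + (Q(-95)/V(8) + Z(124, -28)/(-22768)) = 3780 + (85/1 - 28/(-22768)) = 3780 + (85*1 - 28*(-1/22768)) = 3780 + (85 + 7/5692) = 3780 + 483827/5692 = 21999587/5692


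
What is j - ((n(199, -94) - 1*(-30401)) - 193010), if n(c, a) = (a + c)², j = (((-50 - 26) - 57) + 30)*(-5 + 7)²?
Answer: 151172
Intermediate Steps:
j = -412 (j = ((-76 - 57) + 30)*2² = (-133 + 30)*4 = -103*4 = -412)
j - ((n(199, -94) - 1*(-30401)) - 193010) = -412 - (((-94 + 199)² - 1*(-30401)) - 193010) = -412 - ((105² + 30401) - 193010) = -412 - ((11025 + 30401) - 193010) = -412 - (41426 - 193010) = -412 - 1*(-151584) = -412 + 151584 = 151172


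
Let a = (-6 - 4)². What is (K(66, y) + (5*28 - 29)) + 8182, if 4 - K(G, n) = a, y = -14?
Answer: 8197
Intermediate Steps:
a = 100 (a = (-10)² = 100)
K(G, n) = -96 (K(G, n) = 4 - 1*100 = 4 - 100 = -96)
(K(66, y) + (5*28 - 29)) + 8182 = (-96 + (5*28 - 29)) + 8182 = (-96 + (140 - 29)) + 8182 = (-96 + 111) + 8182 = 15 + 8182 = 8197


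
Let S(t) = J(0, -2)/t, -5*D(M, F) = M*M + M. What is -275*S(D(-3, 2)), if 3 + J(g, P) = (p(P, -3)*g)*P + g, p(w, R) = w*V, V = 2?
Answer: -1375/2 ≈ -687.50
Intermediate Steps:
D(M, F) = -M/5 - M²/5 (D(M, F) = -(M*M + M)/5 = -(M² + M)/5 = -(M + M²)/5 = -M/5 - M²/5)
p(w, R) = 2*w (p(w, R) = w*2 = 2*w)
J(g, P) = -3 + g + 2*g*P² (J(g, P) = -3 + (((2*P)*g)*P + g) = -3 + ((2*P*g)*P + g) = -3 + (2*g*P² + g) = -3 + (g + 2*g*P²) = -3 + g + 2*g*P²)
S(t) = -3/t (S(t) = (-3 + 0 + 2*0*(-2)²)/t = (-3 + 0 + 2*0*4)/t = (-3 + 0 + 0)/t = -3/t)
-275*S(D(-3, 2)) = -(-825)/((-⅕*(-3)*(1 - 3))) = -(-825)/((-⅕*(-3)*(-2))) = -(-825)/(-6/5) = -(-825)*(-5)/6 = -275*5/2 = -1375/2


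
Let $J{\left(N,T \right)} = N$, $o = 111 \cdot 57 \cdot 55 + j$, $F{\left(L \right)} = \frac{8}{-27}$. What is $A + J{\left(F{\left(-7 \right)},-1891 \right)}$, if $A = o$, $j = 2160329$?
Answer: $\frac{67724470}{27} \approx 2.5083 \cdot 10^{6}$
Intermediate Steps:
$F{\left(L \right)} = - \frac{8}{27}$ ($F{\left(L \right)} = 8 \left(- \frac{1}{27}\right) = - \frac{8}{27}$)
$o = 2508314$ ($o = 111 \cdot 57 \cdot 55 + 2160329 = 6327 \cdot 55 + 2160329 = 347985 + 2160329 = 2508314$)
$A = 2508314$
$A + J{\left(F{\left(-7 \right)},-1891 \right)} = 2508314 - \frac{8}{27} = \frac{67724470}{27}$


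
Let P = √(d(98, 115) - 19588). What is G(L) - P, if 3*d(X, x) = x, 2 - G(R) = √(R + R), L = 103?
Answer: 2 - √206 - I*√175947/3 ≈ -12.353 - 139.82*I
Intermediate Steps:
G(R) = 2 - √2*√R (G(R) = 2 - √(R + R) = 2 - √(2*R) = 2 - √2*√R)
d(X, x) = x/3
P = I*√175947/3 (P = √((⅓)*115 - 19588) = √(115/3 - 19588) = √(-58649/3) = I*√175947/3 ≈ 139.82*I)
G(L) - P = (2 - √2*√103) - I*√175947/3 = (2 - √206) - I*√175947/3 = 2 - √206 - I*√175947/3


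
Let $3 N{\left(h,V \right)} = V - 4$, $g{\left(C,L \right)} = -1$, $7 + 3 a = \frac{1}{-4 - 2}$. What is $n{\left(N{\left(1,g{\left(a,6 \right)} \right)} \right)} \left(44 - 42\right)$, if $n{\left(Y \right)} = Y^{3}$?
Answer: $- \frac{250}{27} \approx -9.2593$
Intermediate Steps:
$a = - \frac{43}{18}$ ($a = - \frac{7}{3} + \frac{1}{3 \left(-4 - 2\right)} = - \frac{7}{3} + \frac{1}{3 \left(-6\right)} = - \frac{7}{3} + \frac{1}{3} \left(- \frac{1}{6}\right) = - \frac{7}{3} - \frac{1}{18} = - \frac{43}{18} \approx -2.3889$)
$N{\left(h,V \right)} = - \frac{4}{3} + \frac{V}{3}$ ($N{\left(h,V \right)} = \frac{V - 4}{3} = \frac{-4 + V}{3} = - \frac{4}{3} + \frac{V}{3}$)
$n{\left(N{\left(1,g{\left(a,6 \right)} \right)} \right)} \left(44 - 42\right) = \left(- \frac{4}{3} + \frac{1}{3} \left(-1\right)\right)^{3} \left(44 - 42\right) = \left(- \frac{4}{3} - \frac{1}{3}\right)^{3} \cdot 2 = \left(- \frac{5}{3}\right)^{3} \cdot 2 = \left(- \frac{125}{27}\right) 2 = - \frac{250}{27}$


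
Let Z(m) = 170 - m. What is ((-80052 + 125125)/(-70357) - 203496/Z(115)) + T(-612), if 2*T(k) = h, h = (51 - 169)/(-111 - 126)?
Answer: -484796493022/131014785 ≈ -3700.3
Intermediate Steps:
h = 118/237 (h = -118/(-237) = -118*(-1/237) = 118/237 ≈ 0.49789)
T(k) = 59/237 (T(k) = (½)*(118/237) = 59/237)
((-80052 + 125125)/(-70357) - 203496/Z(115)) + T(-612) = ((-80052 + 125125)/(-70357) - 203496/(170 - 1*115)) + 59/237 = (45073*(-1/70357) - 203496/(170 - 115)) + 59/237 = (-6439/10051 - 203496/55) + 59/237 = -2045692441/552805 + 59/237 = -484796493022/131014785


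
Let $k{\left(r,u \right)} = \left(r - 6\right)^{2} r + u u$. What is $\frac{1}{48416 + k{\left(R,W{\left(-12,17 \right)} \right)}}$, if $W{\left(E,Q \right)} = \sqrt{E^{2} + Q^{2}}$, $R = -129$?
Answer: $- \frac{1}{2302176} \approx -4.3437 \cdot 10^{-7}$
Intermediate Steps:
$k{\left(r,u \right)} = u^{2} + r \left(-6 + r\right)^{2}$ ($k{\left(r,u \right)} = \left(-6 + r\right)^{2} r + u^{2} = r \left(-6 + r\right)^{2} + u^{2} = u^{2} + r \left(-6 + r\right)^{2}$)
$\frac{1}{48416 + k{\left(R,W{\left(-12,17 \right)} \right)}} = \frac{1}{48416 + \left(\left(\sqrt{\left(-12\right)^{2} + 17^{2}}\right)^{2} - 129 \left(-6 - 129\right)^{2}\right)} = \frac{1}{48416 + \left(\left(\sqrt{144 + 289}\right)^{2} - 129 \left(-135\right)^{2}\right)} = \frac{1}{48416 + \left(\left(\sqrt{433}\right)^{2} - 2351025\right)} = \frac{1}{48416 + \left(433 - 2351025\right)} = \frac{1}{48416 - 2350592} = \frac{1}{-2302176} = - \frac{1}{2302176}$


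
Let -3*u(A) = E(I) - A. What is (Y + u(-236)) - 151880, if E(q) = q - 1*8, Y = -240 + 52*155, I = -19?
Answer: -432389/3 ≈ -1.4413e+5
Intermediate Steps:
Y = 7820 (Y = -240 + 8060 = 7820)
E(q) = -8 + q (E(q) = q - 8 = -8 + q)
u(A) = 9 + A/3 (u(A) = -((-8 - 19) - A)/3 = -(-27 - A)/3 = 9 + A/3)
(Y + u(-236)) - 151880 = (7820 + (9 + (⅓)*(-236))) - 151880 = (7820 + (9 - 236/3)) - 151880 = (7820 - 209/3) - 151880 = 23251/3 - 151880 = -432389/3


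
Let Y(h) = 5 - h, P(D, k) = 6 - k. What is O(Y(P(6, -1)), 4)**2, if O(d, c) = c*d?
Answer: 64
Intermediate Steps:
O(Y(P(6, -1)), 4)**2 = (4*(5 - (6 - 1*(-1))))**2 = (4*(5 - (6 + 1)))**2 = (4*(5 - 1*7))**2 = (4*(5 - 7))**2 = (4*(-2))**2 = (-8)**2 = 64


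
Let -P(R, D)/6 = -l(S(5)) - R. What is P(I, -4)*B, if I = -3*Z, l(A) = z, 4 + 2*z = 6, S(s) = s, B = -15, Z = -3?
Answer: -900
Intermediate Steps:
z = 1 (z = -2 + (½)*6 = -2 + 3 = 1)
l(A) = 1
I = 9 (I = -3*(-3) = 9)
P(R, D) = 6 + 6*R (P(R, D) = -6*(-1*1 - R) = -6*(-1 - R) = 6 + 6*R)
P(I, -4)*B = (6 + 6*9)*(-15) = (6 + 54)*(-15) = 60*(-15) = -900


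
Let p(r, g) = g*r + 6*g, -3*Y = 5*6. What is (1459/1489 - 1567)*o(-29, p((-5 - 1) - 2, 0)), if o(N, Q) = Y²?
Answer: -233180400/1489 ≈ -1.5660e+5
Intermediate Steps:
Y = -10 (Y = -5*6/3 = -⅓*30 = -10)
p(r, g) = 6*g + g*r
o(N, Q) = 100 (o(N, Q) = (-10)² = 100)
(1459/1489 - 1567)*o(-29, p((-5 - 1) - 2, 0)) = (1459/1489 - 1567)*100 = -2331804/1489*100 = -233180400/1489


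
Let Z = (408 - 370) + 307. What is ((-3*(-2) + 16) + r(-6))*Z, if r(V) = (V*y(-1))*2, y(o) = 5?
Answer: -13110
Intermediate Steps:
Z = 345 (Z = 38 + 307 = 345)
r(V) = 10*V (r(V) = (V*5)*2 = (5*V)*2 = 10*V)
((-3*(-2) + 16) + r(-6))*Z = ((-3*(-2) + 16) + 10*(-6))*345 = ((6 + 16) - 60)*345 = (22 - 60)*345 = -38*345 = -13110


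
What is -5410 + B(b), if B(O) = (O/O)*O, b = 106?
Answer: -5304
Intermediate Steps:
B(O) = O (B(O) = 1*O = O)
-5410 + B(b) = -5410 + 106 = -5304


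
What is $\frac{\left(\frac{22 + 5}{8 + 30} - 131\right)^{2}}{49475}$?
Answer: $\frac{24512401}{71441900} \approx 0.34311$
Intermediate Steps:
$\frac{\left(\frac{22 + 5}{8 + 30} - 131\right)^{2}}{49475} = \left(\frac{27}{38} - 131\right)^{2} \cdot \frac{1}{49475} = \left(- \frac{4951}{38}\right)^{2} \cdot \frac{1}{49475} = \frac{24512401}{1444} \cdot \frac{1}{49475} = \frac{24512401}{71441900}$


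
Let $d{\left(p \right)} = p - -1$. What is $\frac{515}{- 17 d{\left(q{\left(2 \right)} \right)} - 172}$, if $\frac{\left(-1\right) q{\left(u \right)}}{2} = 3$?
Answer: $- \frac{515}{87} \approx -5.9195$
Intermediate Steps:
$q{\left(u \right)} = -6$ ($q{\left(u \right)} = \left(-2\right) 3 = -6$)
$d{\left(p \right)} = 1 + p$ ($d{\left(p \right)} = p + 1 = 1 + p$)
$\frac{515}{- 17 d{\left(q{\left(2 \right)} \right)} - 172} = \frac{515}{- 17 \left(1 - 6\right) - 172} = \frac{515}{\left(-17\right) \left(-5\right) - 172} = \frac{515}{85 - 172} = \frac{515}{-87} = 515 \left(- \frac{1}{87}\right) = - \frac{515}{87}$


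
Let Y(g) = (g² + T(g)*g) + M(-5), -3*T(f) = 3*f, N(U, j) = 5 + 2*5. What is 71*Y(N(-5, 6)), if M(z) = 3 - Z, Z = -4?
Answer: 497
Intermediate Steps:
N(U, j) = 15 (N(U, j) = 5 + 10 = 15)
M(z) = 7 (M(z) = 3 - 1*(-4) = 3 + 4 = 7)
T(f) = -f
Y(g) = 7 (Y(g) = (g² + (-g)*g) + 7 = (g² - g²) + 7 = 0 + 7 = 7)
71*Y(N(-5, 6)) = 71*7 = 497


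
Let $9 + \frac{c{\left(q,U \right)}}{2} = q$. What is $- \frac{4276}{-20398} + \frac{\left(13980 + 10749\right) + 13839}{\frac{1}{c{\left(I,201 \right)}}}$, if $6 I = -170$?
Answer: $- \frac{29370506918}{10199} \approx -2.8797 \cdot 10^{6}$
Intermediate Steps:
$I = - \frac{85}{3}$ ($I = \frac{1}{6} \left(-170\right) = - \frac{85}{3} \approx -28.333$)
$c{\left(q,U \right)} = -18 + 2 q$
$- \frac{4276}{-20398} + \frac{\left(13980 + 10749\right) + 13839}{\frac{1}{c{\left(I,201 \right)}}} = - \frac{4276}{-20398} + \frac{\left(13980 + 10749\right) + 13839}{\frac{1}{-18 + 2 \left(- \frac{85}{3}\right)}} = \left(-4276\right) \left(- \frac{1}{20398}\right) + \frac{24729 + 13839}{\frac{1}{-18 - \frac{170}{3}}} = \frac{2138}{10199} + \frac{38568}{\frac{1}{- \frac{224}{3}}} = \frac{2138}{10199} + \frac{38568}{- \frac{3}{224}} = \frac{2138}{10199} + 38568 \left(- \frac{224}{3}\right) = \frac{2138}{10199} - 2879744 = - \frac{29370506918}{10199}$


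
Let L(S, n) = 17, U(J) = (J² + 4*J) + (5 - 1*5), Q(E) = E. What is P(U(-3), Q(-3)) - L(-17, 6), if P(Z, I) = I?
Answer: -20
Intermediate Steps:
U(J) = J² + 4*J (U(J) = (J² + 4*J) + (5 - 5) = (J² + 4*J) + 0 = J² + 4*J)
P(U(-3), Q(-3)) - L(-17, 6) = -3 - 1*17 = -3 - 17 = -20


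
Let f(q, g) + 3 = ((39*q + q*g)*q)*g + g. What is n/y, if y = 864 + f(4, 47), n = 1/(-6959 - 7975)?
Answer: -1/979371720 ≈ -1.0211e-9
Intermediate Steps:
f(q, g) = -3 + g + g*q*(39*q + g*q) (f(q, g) = -3 + (((39*q + q*g)*q)*g + g) = -3 + (((39*q + g*q)*q)*g + g) = -3 + ((q*(39*q + g*q))*g + g) = -3 + (g*q*(39*q + g*q) + g) = -3 + (g + g*q*(39*q + g*q)) = -3 + g + g*q*(39*q + g*q))
n = -1/14934 (n = 1/(-14934) = -1/14934 ≈ -6.6961e-5)
y = 65580 (y = 864 + (-3 + 47 + 47²*4² + 39*47*4²) = 864 + (-3 + 47 + 2209*16 + 39*47*16) = 864 + (-3 + 47 + 35344 + 29328) = 864 + 64716 = 65580)
n/y = -1/14934/65580 = -1/14934*1/65580 = -1/979371720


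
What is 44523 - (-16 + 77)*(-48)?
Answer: 47451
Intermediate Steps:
44523 - (-16 + 77)*(-48) = 44523 - 61*(-48) = 44523 - 1*(-2928) = 44523 + 2928 = 47451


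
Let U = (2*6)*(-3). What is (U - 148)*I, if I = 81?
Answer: -14904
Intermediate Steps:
U = -36 (U = 12*(-3) = -36)
(U - 148)*I = (-36 - 148)*81 = -184*81 = -14904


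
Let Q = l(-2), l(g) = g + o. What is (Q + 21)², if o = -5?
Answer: 196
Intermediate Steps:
l(g) = -5 + g (l(g) = g - 5 = -5 + g)
Q = -7 (Q = -5 - 2 = -7)
(Q + 21)² = (-7 + 21)² = 14² = 196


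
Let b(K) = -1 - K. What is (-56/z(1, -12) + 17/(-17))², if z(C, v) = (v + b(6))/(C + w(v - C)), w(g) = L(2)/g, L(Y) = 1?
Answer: 180625/61009 ≈ 2.9606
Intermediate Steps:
w(g) = 1/g
z(C, v) = (-7 + v)/(C + 1/(v - C)) (z(C, v) = (v + (-1 - 1*6))/(C + 1/(v - C)) = (v + (-1 - 6))/(C + 1/(v - C)) = (v - 7)/(C + 1/(v - C)) = (-7 + v)/(C + 1/(v - C)))
(-56/z(1, -12) + 17/(-17))² = (-56*(-1 + 1*(1 - 1*(-12)))/((1 - 1*(-12))*(-7 - 12)) + 17/(-17))² = (-56*(-(-1 + 1*(1 + 12))/(19*(1 + 12))) + 17*(-1/17))² = (-56/(-19*13/(-1 + 1*13)) - 1)² = (-56/(-19*13/(-1 + 13)) - 1)² = (-56/(-19*13/12) - 1)² = (-56/((1/12)*(-19)*13) - 1)² = (-56/(-247/12) - 1)² = (-56*(-12/247) - 1)² = (672/247 - 1)² = (425/247)² = 180625/61009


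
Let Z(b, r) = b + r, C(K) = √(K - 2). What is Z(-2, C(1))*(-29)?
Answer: 58 - 29*I ≈ 58.0 - 29.0*I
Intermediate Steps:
C(K) = √(-2 + K)
Z(-2, C(1))*(-29) = (-2 + √(-2 + 1))*(-29) = (-2 + √(-1))*(-29) = (-2 + I)*(-29) = 58 - 29*I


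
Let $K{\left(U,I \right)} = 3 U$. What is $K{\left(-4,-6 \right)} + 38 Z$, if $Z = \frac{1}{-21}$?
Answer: $- \frac{290}{21} \approx -13.81$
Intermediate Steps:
$Z = - \frac{1}{21} \approx -0.047619$
$K{\left(-4,-6 \right)} + 38 Z = 3 \left(-4\right) + 38 \left(- \frac{1}{21}\right) = -12 - \frac{38}{21} = - \frac{290}{21}$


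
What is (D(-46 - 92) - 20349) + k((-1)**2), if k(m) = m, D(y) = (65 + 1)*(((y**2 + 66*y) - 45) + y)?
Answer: 623350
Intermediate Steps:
D(y) = -2970 + 66*y**2 + 4422*y (D(y) = 66*((-45 + y**2 + 66*y) + y) = 66*(-45 + y**2 + 67*y) = -2970 + 66*y**2 + 4422*y)
(D(-46 - 92) - 20349) + k((-1)**2) = ((-2970 + 66*(-46 - 92)**2 + 4422*(-46 - 92)) - 20349) + (-1)**2 = ((-2970 + 66*(-138)**2 + 4422*(-138)) - 20349) + 1 = ((-2970 + 66*19044 - 610236) - 20349) + 1 = ((-2970 + 1256904 - 610236) - 20349) + 1 = (643698 - 20349) + 1 = 623349 + 1 = 623350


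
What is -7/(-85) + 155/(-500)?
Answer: -387/1700 ≈ -0.22765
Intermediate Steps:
-7/(-85) + 155/(-500) = -7*(-1/85) + 155*(-1/500) = 7/85 - 31/100 = -387/1700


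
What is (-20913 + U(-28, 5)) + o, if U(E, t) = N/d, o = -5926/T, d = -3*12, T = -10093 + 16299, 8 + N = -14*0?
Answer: -584057812/27927 ≈ -20914.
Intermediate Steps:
N = -8 (N = -8 - 14*0 = -8 + 0 = -8)
T = 6206
d = -36
o = -2963/3103 (o = -5926/6206 = -5926*1/6206 = -2963/3103 ≈ -0.95488)
U(E, t) = 2/9 (U(E, t) = -8/(-36) = -8*(-1/36) = 2/9)
(-20913 + U(-28, 5)) + o = (-20913 + 2/9) - 2963/3103 = -188215/9 - 2963/3103 = -584057812/27927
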